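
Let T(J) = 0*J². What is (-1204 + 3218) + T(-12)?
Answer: 2014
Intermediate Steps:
T(J) = 0
(-1204 + 3218) + T(-12) = (-1204 + 3218) + 0 = 2014 + 0 = 2014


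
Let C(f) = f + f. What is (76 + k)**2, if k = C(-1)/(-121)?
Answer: 84603204/14641 ≈ 5778.5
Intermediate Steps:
C(f) = 2*f
k = 2/121 (k = (2*(-1))/(-121) = -2*(-1/121) = 2/121 ≈ 0.016529)
(76 + k)**2 = (76 + 2/121)**2 = (9198/121)**2 = 84603204/14641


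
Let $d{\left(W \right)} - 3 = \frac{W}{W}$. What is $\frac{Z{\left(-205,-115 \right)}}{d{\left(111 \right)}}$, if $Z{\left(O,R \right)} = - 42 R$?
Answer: $\frac{2415}{2} \approx 1207.5$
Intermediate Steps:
$d{\left(W \right)} = 4$ ($d{\left(W \right)} = 3 + \frac{W}{W} = 3 + 1 = 4$)
$\frac{Z{\left(-205,-115 \right)}}{d{\left(111 \right)}} = \frac{\left(-42\right) \left(-115\right)}{4} = 4830 \cdot \frac{1}{4} = \frac{2415}{2}$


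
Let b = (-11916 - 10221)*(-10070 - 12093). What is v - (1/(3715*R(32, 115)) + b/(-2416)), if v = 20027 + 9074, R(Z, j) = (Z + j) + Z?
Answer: 373010266797379/1606603760 ≈ 2.3217e+5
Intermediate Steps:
b = 490622331 (b = -22137*(-22163) = 490622331)
R(Z, j) = j + 2*Z
v = 29101
v - (1/(3715*R(32, 115)) + b/(-2416)) = 29101 - (1/(3715*(115 + 2*32)) + 490622331/(-2416)) = 29101 - (1/(3715*(115 + 64)) + 490622331*(-1/2416)) = 29101 - ((1/3715)/179 - 490622331/2416) = 29101 - ((1/3715)*(1/179) - 490622331/2416) = 29101 - (1/664985 - 490622331/2416) = 29101 - 1*(-326256490777619/1606603760) = 29101 + 326256490777619/1606603760 = 373010266797379/1606603760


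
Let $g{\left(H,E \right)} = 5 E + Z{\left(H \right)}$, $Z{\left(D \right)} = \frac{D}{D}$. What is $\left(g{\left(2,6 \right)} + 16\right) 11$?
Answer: $517$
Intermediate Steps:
$Z{\left(D \right)} = 1$
$g{\left(H,E \right)} = 1 + 5 E$ ($g{\left(H,E \right)} = 5 E + 1 = 1 + 5 E$)
$\left(g{\left(2,6 \right)} + 16\right) 11 = \left(\left(1 + 5 \cdot 6\right) + 16\right) 11 = \left(\left(1 + 30\right) + 16\right) 11 = \left(31 + 16\right) 11 = 47 \cdot 11 = 517$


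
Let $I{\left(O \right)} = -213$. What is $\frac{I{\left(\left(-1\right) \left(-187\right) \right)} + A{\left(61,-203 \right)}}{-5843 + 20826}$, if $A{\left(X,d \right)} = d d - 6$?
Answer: $\frac{40990}{14983} \approx 2.7358$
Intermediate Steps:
$A{\left(X,d \right)} = -6 + d^{2}$ ($A{\left(X,d \right)} = d^{2} - 6 = -6 + d^{2}$)
$\frac{I{\left(\left(-1\right) \left(-187\right) \right)} + A{\left(61,-203 \right)}}{-5843 + 20826} = \frac{-213 - \left(6 - \left(-203\right)^{2}\right)}{-5843 + 20826} = \frac{-213 + \left(-6 + 41209\right)}{14983} = \left(-213 + 41203\right) \frac{1}{14983} = 40990 \cdot \frac{1}{14983} = \frac{40990}{14983}$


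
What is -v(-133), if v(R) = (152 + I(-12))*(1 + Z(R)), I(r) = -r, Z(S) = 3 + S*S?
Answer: -2901652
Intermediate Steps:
Z(S) = 3 + S²
v(R) = 656 + 164*R² (v(R) = (152 - 1*(-12))*(1 + (3 + R²)) = (152 + 12)*(4 + R²) = 164*(4 + R²) = 656 + 164*R²)
-v(-133) = -(656 + 164*(-133)²) = -(656 + 164*17689) = -(656 + 2900996) = -1*2901652 = -2901652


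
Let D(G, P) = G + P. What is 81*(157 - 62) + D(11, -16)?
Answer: 7690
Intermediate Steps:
81*(157 - 62) + D(11, -16) = 81*(157 - 62) + (11 - 16) = 81*95 - 5 = 7695 - 5 = 7690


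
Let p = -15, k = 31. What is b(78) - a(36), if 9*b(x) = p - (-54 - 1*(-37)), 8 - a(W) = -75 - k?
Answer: -1024/9 ≈ -113.78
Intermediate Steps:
a(W) = 114 (a(W) = 8 - (-75 - 1*31) = 8 - (-75 - 31) = 8 - 1*(-106) = 8 + 106 = 114)
b(x) = 2/9 (b(x) = (-15 - (-54 - 1*(-37)))/9 = (-15 - (-54 + 37))/9 = (-15 - 1*(-17))/9 = (-15 + 17)/9 = (⅑)*2 = 2/9)
b(78) - a(36) = 2/9 - 1*114 = 2/9 - 114 = -1024/9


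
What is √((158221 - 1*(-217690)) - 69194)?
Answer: √306717 ≈ 553.82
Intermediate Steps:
√((158221 - 1*(-217690)) - 69194) = √((158221 + 217690) - 69194) = √(375911 - 69194) = √306717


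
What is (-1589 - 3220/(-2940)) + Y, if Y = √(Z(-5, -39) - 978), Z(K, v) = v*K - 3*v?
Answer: -33346/21 + 3*I*√74 ≈ -1587.9 + 25.807*I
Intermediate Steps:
Z(K, v) = -3*v + K*v (Z(K, v) = K*v - 3*v = -3*v + K*v)
Y = 3*I*√74 (Y = √(-39*(-3 - 5) - 978) = √(-39*(-8) - 978) = √(312 - 978) = √(-666) = 3*I*√74 ≈ 25.807*I)
(-1589 - 3220/(-2940)) + Y = (-1589 - 3220/(-2940)) + 3*I*√74 = (-1589 - 3220*(-1/2940)) + 3*I*√74 = (-1589 + 23/21) + 3*I*√74 = -33346/21 + 3*I*√74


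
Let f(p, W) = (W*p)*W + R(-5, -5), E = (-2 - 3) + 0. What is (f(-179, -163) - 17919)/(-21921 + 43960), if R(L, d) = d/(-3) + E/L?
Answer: -14321302/66117 ≈ -216.61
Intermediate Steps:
E = -5 (E = -5 + 0 = -5)
R(L, d) = -5/L - d/3 (R(L, d) = d/(-3) - 5/L = d*(-⅓) - 5/L = -d/3 - 5/L = -5/L - d/3)
f(p, W) = 8/3 + p*W² (f(p, W) = (W*p)*W + (-5/(-5) - ⅓*(-5)) = p*W² + (-5*(-⅕) + 5/3) = p*W² + (1 + 5/3) = p*W² + 8/3 = 8/3 + p*W²)
(f(-179, -163) - 17919)/(-21921 + 43960) = ((8/3 - 179*(-163)²) - 17919)/(-21921 + 43960) = ((8/3 - 179*26569) - 17919)/22039 = ((8/3 - 4755851) - 17919)*(1/22039) = (-14267545/3 - 17919)*(1/22039) = -14321302/3*1/22039 = -14321302/66117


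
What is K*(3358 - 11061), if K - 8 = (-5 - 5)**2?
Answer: -831924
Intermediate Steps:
K = 108 (K = 8 + (-5 - 5)**2 = 8 + (-10)**2 = 8 + 100 = 108)
K*(3358 - 11061) = 108*(3358 - 11061) = 108*(-7703) = -831924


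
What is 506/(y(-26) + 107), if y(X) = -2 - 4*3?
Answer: 506/93 ≈ 5.4409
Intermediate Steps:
y(X) = -14 (y(X) = -2 - 12 = -14)
506/(y(-26) + 107) = 506/(-14 + 107) = 506/93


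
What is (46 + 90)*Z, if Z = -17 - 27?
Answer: -5984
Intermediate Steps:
Z = -44
(46 + 90)*Z = (46 + 90)*(-44) = 136*(-44) = -5984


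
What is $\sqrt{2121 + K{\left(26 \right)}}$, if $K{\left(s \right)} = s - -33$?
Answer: $2 \sqrt{545} \approx 46.69$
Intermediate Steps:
$K{\left(s \right)} = 33 + s$ ($K{\left(s \right)} = s + 33 = 33 + s$)
$\sqrt{2121 + K{\left(26 \right)}} = \sqrt{2121 + \left(33 + 26\right)} = \sqrt{2121 + 59} = \sqrt{2180} = 2 \sqrt{545}$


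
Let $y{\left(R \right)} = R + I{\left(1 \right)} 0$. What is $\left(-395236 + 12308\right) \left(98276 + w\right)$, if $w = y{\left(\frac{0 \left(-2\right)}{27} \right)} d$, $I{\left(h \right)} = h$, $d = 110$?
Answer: $-37632632128$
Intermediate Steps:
$y{\left(R \right)} = R$ ($y{\left(R \right)} = R + 1 \cdot 0 = R + 0 = R$)
$w = 0$ ($w = \frac{0 \left(-2\right)}{27} \cdot 110 = 0 \cdot \frac{1}{27} \cdot 110 = 0 \cdot 110 = 0$)
$\left(-395236 + 12308\right) \left(98276 + w\right) = \left(-395236 + 12308\right) \left(98276 + 0\right) = \left(-382928\right) 98276 = -37632632128$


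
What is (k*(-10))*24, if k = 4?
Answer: -960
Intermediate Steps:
(k*(-10))*24 = (4*(-10))*24 = -40*24 = -960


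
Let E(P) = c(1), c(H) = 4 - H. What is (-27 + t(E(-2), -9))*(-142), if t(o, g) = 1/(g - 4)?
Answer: 49984/13 ≈ 3844.9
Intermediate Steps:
E(P) = 3 (E(P) = 4 - 1*1 = 4 - 1 = 3)
t(o, g) = 1/(-4 + g)
(-27 + t(E(-2), -9))*(-142) = (-27 + 1/(-4 - 9))*(-142) = (-27 + 1/(-13))*(-142) = (-27 - 1/13)*(-142) = -352/13*(-142) = 49984/13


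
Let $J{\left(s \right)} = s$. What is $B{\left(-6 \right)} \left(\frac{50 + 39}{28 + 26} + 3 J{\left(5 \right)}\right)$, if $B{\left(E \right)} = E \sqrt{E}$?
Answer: $- \frac{899 i \sqrt{6}}{9} \approx - 244.68 i$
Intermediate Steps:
$B{\left(E \right)} = E^{\frac{3}{2}}$
$B{\left(-6 \right)} \left(\frac{50 + 39}{28 + 26} + 3 J{\left(5 \right)}\right) = \left(-6\right)^{\frac{3}{2}} \left(\frac{50 + 39}{28 + 26} + 3 \cdot 5\right) = - 6 i \sqrt{6} \left(\frac{89}{54} + 15\right) = - 6 i \sqrt{6} \cdot \frac{899}{54} = - \frac{899 i \sqrt{6}}{9}$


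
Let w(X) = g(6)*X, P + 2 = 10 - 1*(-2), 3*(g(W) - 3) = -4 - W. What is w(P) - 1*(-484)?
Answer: 1442/3 ≈ 480.67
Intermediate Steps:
g(W) = 5/3 - W/3 (g(W) = 3 + (-4 - W)/3 = 3 + (-4/3 - W/3) = 5/3 - W/3)
P = 10 (P = -2 + (10 - 1*(-2)) = -2 + (10 + 2) = -2 + 12 = 10)
w(X) = -X/3 (w(X) = (5/3 - ⅓*6)*X = (5/3 - 2)*X = -X/3)
w(P) - 1*(-484) = -⅓*10 - 1*(-484) = -10/3 + 484 = 1442/3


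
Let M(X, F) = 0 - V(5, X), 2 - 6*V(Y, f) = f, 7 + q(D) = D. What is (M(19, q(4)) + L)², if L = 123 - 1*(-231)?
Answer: 4583881/36 ≈ 1.2733e+5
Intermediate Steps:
q(D) = -7 + D
V(Y, f) = ⅓ - f/6
L = 354 (L = 123 + 231 = 354)
M(X, F) = -⅓ + X/6 (M(X, F) = 0 - (⅓ - X/6) = 0 + (-⅓ + X/6) = -⅓ + X/6)
(M(19, q(4)) + L)² = ((-⅓ + (⅙)*19) + 354)² = ((-⅓ + 19/6) + 354)² = (17/6 + 354)² = (2141/6)² = 4583881/36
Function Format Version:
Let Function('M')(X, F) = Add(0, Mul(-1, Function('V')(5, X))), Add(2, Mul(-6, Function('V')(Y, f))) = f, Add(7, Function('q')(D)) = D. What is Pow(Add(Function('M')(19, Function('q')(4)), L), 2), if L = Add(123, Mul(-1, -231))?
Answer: Rational(4583881, 36) ≈ 1.2733e+5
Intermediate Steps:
Function('q')(D) = Add(-7, D)
Function('V')(Y, f) = Add(Rational(1, 3), Mul(Rational(-1, 6), f))
L = 354 (L = Add(123, 231) = 354)
Function('M')(X, F) = Add(Rational(-1, 3), Mul(Rational(1, 6), X)) (Function('M')(X, F) = Add(0, Mul(-1, Add(Rational(1, 3), Mul(Rational(-1, 6), X)))) = Add(0, Add(Rational(-1, 3), Mul(Rational(1, 6), X))) = Add(Rational(-1, 3), Mul(Rational(1, 6), X)))
Pow(Add(Function('M')(19, Function('q')(4)), L), 2) = Pow(Add(Add(Rational(-1, 3), Mul(Rational(1, 6), 19)), 354), 2) = Pow(Add(Add(Rational(-1, 3), Rational(19, 6)), 354), 2) = Pow(Add(Rational(17, 6), 354), 2) = Pow(Rational(2141, 6), 2) = Rational(4583881, 36)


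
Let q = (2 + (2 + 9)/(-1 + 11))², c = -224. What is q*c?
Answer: -53816/25 ≈ -2152.6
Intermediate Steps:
q = 961/100 (q = (2 + 11/10)² = (31/10)² = 961/100 ≈ 9.6100)
q*c = (961/100)*(-224) = -53816/25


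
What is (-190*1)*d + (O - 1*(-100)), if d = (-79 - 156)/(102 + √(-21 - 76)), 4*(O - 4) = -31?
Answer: 22260085/42004 - 44650*I*√97/10501 ≈ 529.95 - 41.877*I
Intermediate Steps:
O = -15/4 (O = 4 + (¼)*(-31) = 4 - 31/4 = -15/4 ≈ -3.7500)
d = -235/(102 + I*√97) (d = -235/(102 + √(-97)) = -235/(102 + I*√97) ≈ -2.2826 + 0.22041*I)
(-190*1)*d + (O - 1*(-100)) = (-190*1)*(-23970/10501 + 235*I*√97/10501) + (-15/4 - 1*(-100)) = -190*(-23970/10501 + 235*I*√97/10501) + (-15/4 + 100) = (4554300/10501 - 44650*I*√97/10501) + 385/4 = 22260085/42004 - 44650*I*√97/10501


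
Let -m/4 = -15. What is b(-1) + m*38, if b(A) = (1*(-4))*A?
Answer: 2284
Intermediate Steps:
m = 60 (m = -4*(-15) = 60)
b(A) = -4*A
b(-1) + m*38 = -4*(-1) + 60*38 = 4 + 2280 = 2284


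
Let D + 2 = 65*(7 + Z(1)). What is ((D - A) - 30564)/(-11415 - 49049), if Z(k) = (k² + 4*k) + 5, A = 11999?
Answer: 10365/15116 ≈ 0.68570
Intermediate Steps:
Z(k) = 5 + k² + 4*k
D = 1103 (D = -2 + 65*(7 + (5 + 1² + 4*1)) = -2 + 65*(7 + (5 + 1 + 4)) = -2 + 65*(7 + 10) = -2 + 65*17 = -2 + 1105 = 1103)
((D - A) - 30564)/(-11415 - 49049) = ((1103 - 1*11999) - 30564)/(-11415 - 49049) = ((1103 - 11999) - 30564)/(-60464) = (-10896 - 30564)*(-1/60464) = -41460*(-1/60464) = 10365/15116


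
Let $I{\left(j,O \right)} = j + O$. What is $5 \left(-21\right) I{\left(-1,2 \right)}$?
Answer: $-105$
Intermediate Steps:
$I{\left(j,O \right)} = O + j$
$5 \left(-21\right) I{\left(-1,2 \right)} = 5 \left(-21\right) \left(2 - 1\right) = \left(-105\right) 1 = -105$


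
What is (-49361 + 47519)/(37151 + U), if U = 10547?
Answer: -921/23849 ≈ -0.038618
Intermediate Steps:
(-49361 + 47519)/(37151 + U) = (-49361 + 47519)/(37151 + 10547) = -1842/47698 = -1842*1/47698 = -921/23849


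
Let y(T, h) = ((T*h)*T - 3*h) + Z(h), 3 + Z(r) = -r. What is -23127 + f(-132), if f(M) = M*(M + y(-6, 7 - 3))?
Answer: -22203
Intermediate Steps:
Z(r) = -3 - r
y(T, h) = -3 - 4*h + h*T**2 (y(T, h) = ((T*h)*T - 3*h) + (-3 - h) = (h*T**2 - 3*h) + (-3 - h) = (-3*h + h*T**2) + (-3 - h) = -3 - 4*h + h*T**2)
f(M) = M*(125 + M) (f(M) = M*(M + (-3 - 4*(7 - 3) + (7 - 3)*(-6)**2)) = M*(M + (-3 - 4*4 + 4*36)) = M*(M + (-3 - 16 + 144)) = M*(M + 125) = M*(125 + M))
-23127 + f(-132) = -23127 - 132*(125 - 132) = -23127 - 132*(-7) = -23127 + 924 = -22203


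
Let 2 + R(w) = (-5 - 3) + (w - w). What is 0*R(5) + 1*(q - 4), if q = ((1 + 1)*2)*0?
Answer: -4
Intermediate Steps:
R(w) = -10 (R(w) = -2 + ((-5 - 3) + (w - w)) = -2 + (-8 + 0) = -2 - 8 = -10)
q = 0 (q = (2*2)*0 = 4*0 = 0)
0*R(5) + 1*(q - 4) = 0*(-10) + 1*(0 - 4) = 0 + 1*(-4) = 0 - 4 = -4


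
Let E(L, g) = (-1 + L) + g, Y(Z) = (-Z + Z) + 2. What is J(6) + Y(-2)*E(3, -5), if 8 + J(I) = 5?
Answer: -9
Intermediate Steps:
Y(Z) = 2 (Y(Z) = 0 + 2 = 2)
J(I) = -3 (J(I) = -8 + 5 = -3)
E(L, g) = -1 + L + g
J(6) + Y(-2)*E(3, -5) = -3 + 2*(-1 + 3 - 5) = -3 + 2*(-3) = -3 - 6 = -9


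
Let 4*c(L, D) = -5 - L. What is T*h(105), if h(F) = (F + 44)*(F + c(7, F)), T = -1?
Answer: -15198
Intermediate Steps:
c(L, D) = -5/4 - L/4 (c(L, D) = (-5 - L)/4 = -5/4 - L/4)
h(F) = (-3 + F)*(44 + F) (h(F) = (F + 44)*(F + (-5/4 - ¼*7)) = (44 + F)*(F + (-5/4 - 7/4)) = (44 + F)*(F - 3) = (44 + F)*(-3 + F) = (-3 + F)*(44 + F))
T*h(105) = -(-132 + 105² + 41*105) = -(-132 + 11025 + 4305) = -1*15198 = -15198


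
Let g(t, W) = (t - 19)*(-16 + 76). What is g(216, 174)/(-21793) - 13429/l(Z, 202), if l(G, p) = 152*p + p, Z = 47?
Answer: -657967117/673534458 ≈ -0.97689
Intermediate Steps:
g(t, W) = -1140 + 60*t (g(t, W) = (-19 + t)*60 = -1140 + 60*t)
l(G, p) = 153*p
g(216, 174)/(-21793) - 13429/l(Z, 202) = (-1140 + 60*216)/(-21793) - 13429/(153*202) = (-1140 + 12960)*(-1/21793) - 13429/30906 = 11820*(-1/21793) - 13429*1/30906 = -11820/21793 - 13429/30906 = -657967117/673534458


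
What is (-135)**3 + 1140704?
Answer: -1319671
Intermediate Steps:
(-135)**3 + 1140704 = -2460375 + 1140704 = -1319671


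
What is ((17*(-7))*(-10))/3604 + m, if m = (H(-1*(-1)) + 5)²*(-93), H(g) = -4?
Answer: -9823/106 ≈ -92.670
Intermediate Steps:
m = -93 (m = (-4 + 5)²*(-93) = 1²*(-93) = 1*(-93) = -93)
((17*(-7))*(-10))/3604 + m = ((17*(-7))*(-10))/3604 - 93 = -119*(-10)*(1/3604) - 93 = 1190*(1/3604) - 93 = 35/106 - 93 = -9823/106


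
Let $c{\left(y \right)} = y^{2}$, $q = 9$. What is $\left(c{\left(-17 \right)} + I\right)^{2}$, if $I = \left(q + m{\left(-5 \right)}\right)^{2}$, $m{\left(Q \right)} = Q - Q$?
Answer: $136900$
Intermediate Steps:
$m{\left(Q \right)} = 0$
$I = 81$ ($I = \left(9 + 0\right)^{2} = 9^{2} = 81$)
$\left(c{\left(-17 \right)} + I\right)^{2} = \left(\left(-17\right)^{2} + 81\right)^{2} = \left(289 + 81\right)^{2} = 370^{2} = 136900$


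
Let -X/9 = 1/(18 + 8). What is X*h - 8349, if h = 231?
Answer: -219153/26 ≈ -8429.0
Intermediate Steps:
X = -9/26 (X = -9/(18 + 8) = -9/26 ≈ -0.34615)
X*h - 8349 = -9/26*231 - 8349 = -2079/26 - 8349 = -219153/26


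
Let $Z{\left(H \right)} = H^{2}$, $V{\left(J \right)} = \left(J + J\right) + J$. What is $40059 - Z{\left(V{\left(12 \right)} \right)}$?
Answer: $38763$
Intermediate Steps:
$V{\left(J \right)} = 3 J$ ($V{\left(J \right)} = 2 J + J = 3 J$)
$40059 - Z{\left(V{\left(12 \right)} \right)} = 40059 - \left(3 \cdot 12\right)^{2} = 40059 - 36^{2} = 40059 - 1296 = 38763$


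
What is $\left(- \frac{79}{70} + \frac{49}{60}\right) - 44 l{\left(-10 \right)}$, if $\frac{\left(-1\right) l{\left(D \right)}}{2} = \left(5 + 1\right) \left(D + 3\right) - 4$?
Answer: $- \frac{1700291}{420} \approx -4048.3$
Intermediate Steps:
$l{\left(D \right)} = -28 - 12 D$ ($l{\left(D \right)} = - 2 \left(\left(5 + 1\right) \left(D + 3\right) - 4\right) = - 2 \left(6 \left(3 + D\right) - 4\right) = - 2 \left(\left(18 + 6 D\right) - 4\right) = - 2 \left(14 + 6 D\right) = -28 - 12 D$)
$\left(- \frac{79}{70} + \frac{49}{60}\right) - 44 l{\left(-10 \right)} = \left(- \frac{79}{70} + \frac{49}{60}\right) - 44 \left(-28 - -120\right) = \left(\left(-79\right) \frac{1}{70} + 49 \cdot \frac{1}{60}\right) - 44 \left(-28 + 120\right) = \left(- \frac{79}{70} + \frac{49}{60}\right) - 4048 = - \frac{131}{420} - 4048 = - \frac{1700291}{420}$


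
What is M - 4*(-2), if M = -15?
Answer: -7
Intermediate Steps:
M - 4*(-2) = -15 - 4*(-2) = -15 + 8 = -7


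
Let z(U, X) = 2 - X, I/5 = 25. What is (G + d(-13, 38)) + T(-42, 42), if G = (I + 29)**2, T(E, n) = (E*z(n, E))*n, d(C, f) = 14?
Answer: -53886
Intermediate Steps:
I = 125 (I = 5*25 = 125)
T(E, n) = E*n*(2 - E) (T(E, n) = (E*(2 - E))*n = E*n*(2 - E))
G = 23716 (G = (125 + 29)**2 = 154**2 = 23716)
(G + d(-13, 38)) + T(-42, 42) = (23716 + 14) - 42*42*(2 - 1*(-42)) = 23730 - 42*42*(2 + 42) = 23730 - 42*42*44 = 23730 - 77616 = -53886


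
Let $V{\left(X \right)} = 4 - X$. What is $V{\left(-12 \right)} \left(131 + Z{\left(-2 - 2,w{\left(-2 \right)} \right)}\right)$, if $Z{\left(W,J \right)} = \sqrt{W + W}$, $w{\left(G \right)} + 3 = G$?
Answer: $2096 + 32 i \sqrt{2} \approx 2096.0 + 45.255 i$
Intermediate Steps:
$w{\left(G \right)} = -3 + G$
$Z{\left(W,J \right)} = \sqrt{2} \sqrt{W}$ ($Z{\left(W,J \right)} = \sqrt{2 W} = \sqrt{2} \sqrt{W}$)
$V{\left(-12 \right)} \left(131 + Z{\left(-2 - 2,w{\left(-2 \right)} \right)}\right) = \left(4 - -12\right) \left(131 + \sqrt{2} \sqrt{-2 - 2}\right) = \left(4 + 12\right) \left(131 + \sqrt{2} \sqrt{-4}\right) = 16 \left(131 + \sqrt{2} \cdot 2 i\right) = 16 \left(131 + 2 i \sqrt{2}\right) = 2096 + 32 i \sqrt{2}$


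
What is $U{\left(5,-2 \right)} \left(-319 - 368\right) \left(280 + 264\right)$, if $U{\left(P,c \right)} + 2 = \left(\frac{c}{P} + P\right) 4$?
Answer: $- \frac{30645696}{5} \approx -6.1291 \cdot 10^{6}$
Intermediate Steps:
$U{\left(P,c \right)} = -2 + 4 P + \frac{4 c}{P}$ ($U{\left(P,c \right)} = -2 + \left(\frac{c}{P} + P\right) 4 = -2 + \left(P + \frac{c}{P}\right) 4 = -2 + \left(4 P + \frac{4 c}{P}\right) = -2 + 4 P + \frac{4 c}{P}$)
$U{\left(5,-2 \right)} \left(-319 - 368\right) \left(280 + 264\right) = \left(-2 + 4 \cdot 5 + 4 \left(-2\right) \frac{1}{5}\right) \left(-319 - 368\right) \left(280 + 264\right) = \left(-2 + 20 + 4 \left(-2\right) \frac{1}{5}\right) \left(\left(-687\right) 544\right) = \left(-2 + 20 - \frac{8}{5}\right) \left(-373728\right) = \frac{82}{5} \left(-373728\right) = - \frac{30645696}{5}$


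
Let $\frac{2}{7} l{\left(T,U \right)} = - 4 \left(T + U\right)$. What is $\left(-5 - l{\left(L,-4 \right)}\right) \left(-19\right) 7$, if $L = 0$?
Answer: $8113$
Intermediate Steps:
$l{\left(T,U \right)} = - 14 T - 14 U$ ($l{\left(T,U \right)} = \frac{7 \left(- 4 \left(T + U\right)\right)}{2} = \frac{7 \left(- 4 T - 4 U\right)}{2} = - 14 T - 14 U$)
$\left(-5 - l{\left(L,-4 \right)}\right) \left(-19\right) 7 = \left(-5 - \left(\left(-14\right) 0 - -56\right)\right) \left(-19\right) 7 = \left(-5 - \left(0 + 56\right)\right) \left(-19\right) 7 = \left(-5 - 56\right) \left(-19\right) 7 = \left(-61\right) \left(-19\right) 7 = 1159 \cdot 7 = 8113$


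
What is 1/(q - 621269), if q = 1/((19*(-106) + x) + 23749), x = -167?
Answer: -21568/13399529791 ≈ -1.6096e-6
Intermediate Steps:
q = 1/21568 (q = 1/((19*(-106) - 167) + 23749) = 1/((-2014 - 167) + 23749) = 1/(-2181 + 23749) = 1/21568 ≈ 4.6365e-5)
1/(q - 621269) = 1/(1/21568 - 621269) = 1/(-13399529791/21568) = -21568/13399529791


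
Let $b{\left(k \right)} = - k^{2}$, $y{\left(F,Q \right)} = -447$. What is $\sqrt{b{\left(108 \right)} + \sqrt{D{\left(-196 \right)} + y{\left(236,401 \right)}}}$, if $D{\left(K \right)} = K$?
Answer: $\sqrt{-11664 + i \sqrt{643}} \approx 0.117 + 108.0 i$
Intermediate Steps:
$\sqrt{b{\left(108 \right)} + \sqrt{D{\left(-196 \right)} + y{\left(236,401 \right)}}} = \sqrt{- 108^{2} + \sqrt{-196 - 447}} = \sqrt{\left(-1\right) 11664 + \sqrt{-643}} = \sqrt{-11664 + i \sqrt{643}}$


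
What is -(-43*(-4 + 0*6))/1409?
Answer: -172/1409 ≈ -0.12207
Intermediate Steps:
-(-43*(-4 + 0*6))/1409 = -(-43*(-4 + 0))/1409 = -(-43*(-4))/1409 = -172/1409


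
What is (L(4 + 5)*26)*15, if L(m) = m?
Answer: 3510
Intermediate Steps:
(L(4 + 5)*26)*15 = ((4 + 5)*26)*15 = (9*26)*15 = 234*15 = 3510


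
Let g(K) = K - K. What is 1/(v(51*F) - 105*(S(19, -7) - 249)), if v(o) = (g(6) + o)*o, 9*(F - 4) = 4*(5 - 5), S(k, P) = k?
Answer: 1/65766 ≈ 1.5205e-5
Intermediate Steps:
g(K) = 0
F = 4 (F = 4 + (4*(5 - 5))/9 = 4 + (4*0)/9 = 4 + (⅑)*0 = 4 + 0 = 4)
v(o) = o² (v(o) = (0 + o)*o = o*o = o²)
1/(v(51*F) - 105*(S(19, -7) - 249)) = 1/((51*4)² - 105*(19 - 249)) = 1/(204² - 105*(-230)) = 1/(41616 + 24150) = 1/65766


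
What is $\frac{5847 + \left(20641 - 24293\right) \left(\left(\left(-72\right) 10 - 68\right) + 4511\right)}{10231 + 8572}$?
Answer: $- \frac{13590549}{18803} \approx -722.79$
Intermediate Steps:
$\frac{5847 + \left(20641 - 24293\right) \left(\left(\left(-72\right) 10 - 68\right) + 4511\right)}{10231 + 8572} = \frac{5847 - 3652 \left(\left(-720 - 68\right) + 4511\right)}{18803} = \left(5847 - 3652 \left(-788 + 4511\right)\right) \frac{1}{18803} = \left(5847 - 13596396\right) \frac{1}{18803} = \left(-13590549\right) \frac{1}{18803} = - \frac{13590549}{18803}$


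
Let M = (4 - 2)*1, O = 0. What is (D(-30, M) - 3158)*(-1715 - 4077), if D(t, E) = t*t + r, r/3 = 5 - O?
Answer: 12991456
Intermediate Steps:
r = 15 (r = 3*(5 - 1*0) = 3*(5 + 0) = 3*5 = 15)
M = 2 (M = 2*1 = 2)
D(t, E) = 15 + t² (D(t, E) = t*t + 15 = t² + 15 = 15 + t²)
(D(-30, M) - 3158)*(-1715 - 4077) = ((15 + (-30)²) - 3158)*(-1715 - 4077) = ((15 + 900) - 3158)*(-5792) = (915 - 3158)*(-5792) = -2243*(-5792) = 12991456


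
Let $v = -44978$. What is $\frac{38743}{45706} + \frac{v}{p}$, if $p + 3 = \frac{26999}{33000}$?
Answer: $\frac{67843016978743}{3290877706} \approx 20615.0$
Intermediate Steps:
$p = - \frac{72001}{33000}$ ($p = -3 + \frac{26999}{33000} = - \frac{72001}{33000} \approx -2.1818$)
$\frac{38743}{45706} + \frac{v}{p} = \frac{38743}{45706} - \frac{44978}{- \frac{72001}{33000}} = 38743 \cdot \frac{1}{45706} - - \frac{1484274000}{72001} = \frac{38743}{45706} + \frac{1484274000}{72001} = \frac{67843016978743}{3290877706}$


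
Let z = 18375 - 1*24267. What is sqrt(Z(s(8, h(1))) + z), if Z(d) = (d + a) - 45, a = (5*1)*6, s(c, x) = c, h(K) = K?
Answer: I*sqrt(5899) ≈ 76.805*I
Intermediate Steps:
a = 30 (a = 5*6 = 30)
Z(d) = -15 + d (Z(d) = (d + 30) - 45 = (30 + d) - 45 = -15 + d)
z = -5892 (z = 18375 - 24267 = -5892)
sqrt(Z(s(8, h(1))) + z) = sqrt((-15 + 8) - 5892) = sqrt(-7 - 5892) = sqrt(-5899) = I*sqrt(5899)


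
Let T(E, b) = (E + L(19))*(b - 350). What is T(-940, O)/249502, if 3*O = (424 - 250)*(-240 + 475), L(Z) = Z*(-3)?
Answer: -6620080/124751 ≈ -53.066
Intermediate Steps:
L(Z) = -3*Z
O = 13630 (O = ((424 - 250)*(-240 + 475))/3 = (174*235)/3 = (⅓)*40890 = 13630)
T(E, b) = (-350 + b)*(-57 + E) (T(E, b) = (E - 3*19)*(b - 350) = (E - 57)*(-350 + b) = (-57 + E)*(-350 + b) = (-350 + b)*(-57 + E))
T(-940, O)/249502 = (19950 - 350*(-940) - 57*13630 - 940*13630)/249502 = (19950 + 329000 - 776910 - 12812200)*(1/249502) = -13240160*1/249502 = -6620080/124751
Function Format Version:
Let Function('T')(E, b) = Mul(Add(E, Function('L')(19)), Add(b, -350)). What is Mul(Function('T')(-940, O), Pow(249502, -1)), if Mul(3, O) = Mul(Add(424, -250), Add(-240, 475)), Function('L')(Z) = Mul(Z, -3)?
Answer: Rational(-6620080, 124751) ≈ -53.066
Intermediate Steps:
Function('L')(Z) = Mul(-3, Z)
O = 13630 (O = Mul(Rational(1, 3), Mul(Add(424, -250), Add(-240, 475))) = Mul(Rational(1, 3), Mul(174, 235)) = Mul(Rational(1, 3), 40890) = 13630)
Function('T')(E, b) = Mul(Add(-350, b), Add(-57, E)) (Function('T')(E, b) = Mul(Add(E, Mul(-3, 19)), Add(b, -350)) = Mul(Add(E, -57), Add(-350, b)) = Mul(Add(-57, E), Add(-350, b)) = Mul(Add(-350, b), Add(-57, E)))
Mul(Function('T')(-940, O), Pow(249502, -1)) = Mul(Add(19950, Mul(-350, -940), Mul(-57, 13630), Mul(-940, 13630)), Pow(249502, -1)) = Mul(Add(19950, 329000, -776910, -12812200), Rational(1, 249502)) = Mul(-13240160, Rational(1, 249502)) = Rational(-6620080, 124751)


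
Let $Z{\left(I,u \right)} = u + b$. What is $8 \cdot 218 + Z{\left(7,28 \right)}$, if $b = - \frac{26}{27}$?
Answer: $\frac{47818}{27} \approx 1771.0$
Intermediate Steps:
$b = - \frac{26}{27}$ ($b = \left(-26\right) \frac{1}{27} = - \frac{26}{27} \approx -0.96296$)
$Z{\left(I,u \right)} = - \frac{26}{27} + u$ ($Z{\left(I,u \right)} = u - \frac{26}{27} = - \frac{26}{27} + u$)
$8 \cdot 218 + Z{\left(7,28 \right)} = 8 \cdot 218 + \left(- \frac{26}{27} + 28\right) = 1744 + \frac{730}{27} = \frac{47818}{27}$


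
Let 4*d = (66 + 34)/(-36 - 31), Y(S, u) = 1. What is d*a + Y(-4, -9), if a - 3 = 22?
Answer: -558/67 ≈ -8.3284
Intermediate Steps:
a = 25 (a = 3 + 22 = 25)
d = -25/67 (d = ((66 + 34)/(-36 - 31))/4 = (100/(-67))/4 = (100*(-1/67))/4 = (¼)*(-100/67) = -25/67 ≈ -0.37313)
d*a + Y(-4, -9) = -25/67*25 + 1 = -625/67 + 1 = -558/67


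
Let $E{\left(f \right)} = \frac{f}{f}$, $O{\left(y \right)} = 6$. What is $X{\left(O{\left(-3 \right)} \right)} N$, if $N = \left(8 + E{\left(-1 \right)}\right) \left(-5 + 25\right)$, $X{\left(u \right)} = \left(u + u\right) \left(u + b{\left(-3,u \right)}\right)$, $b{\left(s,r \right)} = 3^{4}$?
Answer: $187920$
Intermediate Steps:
$b{\left(s,r \right)} = 81$
$E{\left(f \right)} = 1$
$X{\left(u \right)} = 2 u \left(81 + u\right)$ ($X{\left(u \right)} = \left(u + u\right) \left(u + 81\right) = 2 u \left(81 + u\right)$)
$N = 180$ ($N = \left(8 + 1\right) \left(-5 + 25\right) = 9 \cdot 20 = 180$)
$X{\left(O{\left(-3 \right)} \right)} N = 2 \cdot 6 \left(81 + 6\right) 180 = 2 \cdot 6 \cdot 87 \cdot 180 = 1044 \cdot 180 = 187920$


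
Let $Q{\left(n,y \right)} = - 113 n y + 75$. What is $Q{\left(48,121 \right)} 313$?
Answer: $-205399677$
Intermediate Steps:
$Q{\left(n,y \right)} = 75 - 113 n y$ ($Q{\left(n,y \right)} = - 113 n y + 75 = 75 - 113 n y$)
$Q{\left(48,121 \right)} 313 = \left(75 - 5424 \cdot 121\right) 313 = \left(75 - 656304\right) 313 = \left(-656229\right) 313 = -205399677$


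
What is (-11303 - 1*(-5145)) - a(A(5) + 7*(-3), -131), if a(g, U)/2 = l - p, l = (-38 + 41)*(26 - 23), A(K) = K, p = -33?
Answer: -6242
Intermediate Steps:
l = 9 (l = 3*3 = 9)
a(g, U) = 84 (a(g, U) = 2*(9 - 1*(-33)) = 2*(9 + 33) = 2*42 = 84)
(-11303 - 1*(-5145)) - a(A(5) + 7*(-3), -131) = (-11303 - 1*(-5145)) - 1*84 = (-11303 + 5145) - 84 = -6158 - 84 = -6242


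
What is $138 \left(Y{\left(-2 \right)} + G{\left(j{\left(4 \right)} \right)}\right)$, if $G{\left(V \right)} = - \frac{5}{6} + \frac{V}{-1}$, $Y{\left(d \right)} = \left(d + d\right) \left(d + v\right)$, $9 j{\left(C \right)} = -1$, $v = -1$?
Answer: $\frac{4669}{3} \approx 1556.3$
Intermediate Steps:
$j{\left(C \right)} = - \frac{1}{9}$ ($j{\left(C \right)} = \frac{1}{9} \left(-1\right) = - \frac{1}{9}$)
$Y{\left(d \right)} = 2 d \left(-1 + d\right)$ ($Y{\left(d \right)} = \left(d + d\right) \left(d - 1\right) = 2 d \left(-1 + d\right)$)
$G{\left(V \right)} = - \frac{5}{6} - V$ ($G{\left(V \right)} = \left(-5\right) \frac{1}{6} + V \left(-1\right) = - \frac{5}{6} - V$)
$138 \left(Y{\left(-2 \right)} + G{\left(j{\left(4 \right)} \right)}\right) = 138 \left(2 \left(-2\right) \left(-1 - 2\right) - \frac{13}{18}\right) = 138 \left(2 \left(-2\right) \left(-3\right) + \left(- \frac{5}{6} + \frac{1}{9}\right)\right) = 138 \left(12 - \frac{13}{18}\right) = 138 \cdot \frac{203}{18} = \frac{4669}{3}$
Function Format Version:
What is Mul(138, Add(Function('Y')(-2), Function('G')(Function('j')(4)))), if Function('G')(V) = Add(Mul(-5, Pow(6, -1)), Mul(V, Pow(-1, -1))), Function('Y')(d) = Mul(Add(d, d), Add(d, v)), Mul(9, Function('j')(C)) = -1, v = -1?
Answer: Rational(4669, 3) ≈ 1556.3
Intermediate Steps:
Function('j')(C) = Rational(-1, 9) (Function('j')(C) = Mul(Rational(1, 9), -1) = Rational(-1, 9))
Function('Y')(d) = Mul(2, d, Add(-1, d)) (Function('Y')(d) = Mul(Add(d, d), Add(d, -1)) = Mul(Mul(2, d), Add(-1, d)) = Mul(2, d, Add(-1, d)))
Function('G')(V) = Add(Rational(-5, 6), Mul(-1, V)) (Function('G')(V) = Add(Mul(-5, Rational(1, 6)), Mul(V, -1)) = Add(Rational(-5, 6), Mul(-1, V)))
Mul(138, Add(Function('Y')(-2), Function('G')(Function('j')(4)))) = Mul(138, Add(Mul(2, -2, Add(-1, -2)), Add(Rational(-5, 6), Mul(-1, Rational(-1, 9))))) = Mul(138, Add(Mul(2, -2, -3), Add(Rational(-5, 6), Rational(1, 9)))) = Mul(138, Add(12, Rational(-13, 18))) = Mul(138, Rational(203, 18)) = Rational(4669, 3)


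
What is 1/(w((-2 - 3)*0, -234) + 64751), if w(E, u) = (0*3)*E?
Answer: 1/64751 ≈ 1.5444e-5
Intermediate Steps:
w(E, u) = 0 (w(E, u) = 0*E = 0)
1/(w((-2 - 3)*0, -234) + 64751) = 1/(0 + 64751) = 1/64751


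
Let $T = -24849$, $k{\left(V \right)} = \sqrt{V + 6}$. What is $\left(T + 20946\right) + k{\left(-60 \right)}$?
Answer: $-3903 + 3 i \sqrt{6} \approx -3903.0 + 7.3485 i$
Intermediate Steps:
$k{\left(V \right)} = \sqrt{6 + V}$
$\left(T + 20946\right) + k{\left(-60 \right)} = \left(-24849 + 20946\right) + \sqrt{6 - 60} = -3903 + \sqrt{-54} = -3903 + 3 i \sqrt{6}$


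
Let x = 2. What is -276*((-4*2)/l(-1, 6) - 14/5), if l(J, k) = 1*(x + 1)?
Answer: 7544/5 ≈ 1508.8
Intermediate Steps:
l(J, k) = 3 (l(J, k) = 1*(2 + 1) = 1*3 = 3)
-276*((-4*2)/l(-1, 6) - 14/5) = -276*(-4*2/3 - 14/5) = -276*(-8*⅓ - 14*⅕) = -276*(-8/3 - 14/5) = -276*(-82/15) = 7544/5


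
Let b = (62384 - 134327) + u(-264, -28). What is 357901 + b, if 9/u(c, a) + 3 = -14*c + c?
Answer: 108949999/381 ≈ 2.8596e+5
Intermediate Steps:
u(c, a) = 9/(-3 - 13*c) (u(c, a) = 9/(-3 + (-14*c + c)) = 9/(-3 - 13*c))
b = -27410282/381 (b = (62384 - 134327) - 9/(3 + 13*(-264)) = -71943 - 9/(3 - 3432) = -71943 - 9/(-3429) = -71943 - 9*(-1/3429) = -71943 + 1/381 = -27410282/381 ≈ -71943.)
357901 + b = 357901 - 27410282/381 = 108949999/381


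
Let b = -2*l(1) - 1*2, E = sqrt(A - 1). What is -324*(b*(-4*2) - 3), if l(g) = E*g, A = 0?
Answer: -4212 - 5184*I ≈ -4212.0 - 5184.0*I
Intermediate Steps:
E = I (E = sqrt(0 - 1) = sqrt(-1) = I ≈ 1.0*I)
l(g) = I*g
b = -2 - 2*I (b = -2*I - 1*2 = -2*I - 2 = -2 - 2*I ≈ -2.0 - 2.0*I)
-324*(b*(-4*2) - 3) = -324*((-2 - 2*I)*(-4*2) - 3) = -324*((-2 - 2*I)*(-8) - 3) = -324*((16 + 16*I) - 3) = -324*(13 + 16*I) = -4212 - 5184*I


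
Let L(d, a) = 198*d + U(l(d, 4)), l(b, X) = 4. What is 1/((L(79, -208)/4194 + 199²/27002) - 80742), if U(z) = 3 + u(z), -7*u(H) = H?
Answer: -198181179/16000514849273 ≈ -1.2386e-5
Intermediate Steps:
u(H) = -H/7
U(z) = 3 - z/7
L(d, a) = 17/7 + 198*d (L(d, a) = 198*d + (3 - ⅐*4) = 198*d + (3 - 4/7) = 198*d + 17/7 = 17/7 + 198*d)
1/((L(79, -208)/4194 + 199²/27002) - 80742) = 1/(((17/7 + 198*79)/4194 + 199²/27002) - 80742) = 1/(((17/7 + 15642)*(1/4194) + 39601*(1/27002)) - 80742) = 1/(((109511/7)*(1/4194) + 39601/27002) - 80742) = 1/((109511/29358 + 39601/27002) - 80742) = 1/(1029905545/198181179 - 80742) = 1/(-16000514849273/198181179) = -198181179/16000514849273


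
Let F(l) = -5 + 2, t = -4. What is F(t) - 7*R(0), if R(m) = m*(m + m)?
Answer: -3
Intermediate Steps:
F(l) = -3
R(m) = 2*m² (R(m) = m*(2*m) = 2*m²)
F(t) - 7*R(0) = -3 - 14*0² = -3 - 14*0 = -3 - 7*0 = -3 + 0 = -3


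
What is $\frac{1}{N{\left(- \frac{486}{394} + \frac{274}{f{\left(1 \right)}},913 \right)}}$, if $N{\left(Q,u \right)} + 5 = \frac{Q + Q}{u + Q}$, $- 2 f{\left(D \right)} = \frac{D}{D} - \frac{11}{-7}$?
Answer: $- \frac{619358}{3476823} \approx -0.17814$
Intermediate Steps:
$f{\left(D \right)} = - \frac{9}{7}$ ($f{\left(D \right)} = - \frac{\frac{D}{D} - \frac{11}{-7}}{2} = - \frac{1 - - \frac{11}{7}}{2} = - \frac{1 + \frac{11}{7}}{2} = \left(- \frac{1}{2}\right) \frac{18}{7} = - \frac{9}{7}$)
$N{\left(Q,u \right)} = -5 + \frac{2 Q}{Q + u}$ ($N{\left(Q,u \right)} = -5 + \frac{Q + Q}{u + Q} = -5 + \frac{2 Q}{Q + u}$)
$\frac{1}{N{\left(- \frac{486}{394} + \frac{274}{f{\left(1 \right)}},913 \right)}} = \frac{1}{\frac{1}{\left(- \frac{486}{394} + \frac{274}{- \frac{9}{7}}\right) + 913} \left(\left(-5\right) 913 - 3 \left(- \frac{486}{394} + \frac{274}{- \frac{9}{7}}\right)\right)} = \frac{1}{\frac{1}{\left(\left(-486\right) \frac{1}{394} + 274 \left(- \frac{7}{9}\right)\right) + 913} \left(-4565 - 3 \left(\left(-486\right) \frac{1}{394} + 274 \left(- \frac{7}{9}\right)\right)\right)} = \frac{1}{\frac{1}{\left(- \frac{243}{197} - \frac{1918}{9}\right) + 913} \left(-4565 - 3 \left(- \frac{243}{197} - \frac{1918}{9}\right)\right)} = \frac{1}{\frac{1}{- \frac{380033}{1773} + 913} \left(-4565 - - \frac{380033}{591}\right)} = \frac{1}{\frac{1}{\frac{1238716}{1773}} \left(-4565 + \frac{380033}{591}\right)} = \frac{1}{\frac{1773}{1238716} \left(- \frac{2317882}{591}\right)} = \frac{1}{- \frac{3476823}{619358}} = - \frac{619358}{3476823}$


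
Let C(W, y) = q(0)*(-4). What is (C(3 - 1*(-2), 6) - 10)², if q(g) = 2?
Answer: 324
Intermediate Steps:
C(W, y) = -8 (C(W, y) = 2*(-4) = -8)
(C(3 - 1*(-2), 6) - 10)² = (-8 - 10)² = (-18)² = 324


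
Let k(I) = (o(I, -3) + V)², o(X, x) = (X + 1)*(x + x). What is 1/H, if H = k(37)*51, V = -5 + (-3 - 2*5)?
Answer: 1/3086316 ≈ 3.2401e-7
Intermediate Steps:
V = -18 (V = -5 + (-3 - 10) = -5 - 13 = -18)
o(X, x) = 2*x*(1 + X) (o(X, x) = (1 + X)*(2*x) = 2*x*(1 + X))
k(I) = (-24 - 6*I)² (k(I) = (2*(-3)*(1 + I) - 18)² = ((-6 - 6*I) - 18)² = (-24 - 6*I)²)
H = 3086316 (H = (36*(4 + 37)²)*51 = (36*41²)*51 = (36*1681)*51 = 60516*51 = 3086316)
1/H = 1/3086316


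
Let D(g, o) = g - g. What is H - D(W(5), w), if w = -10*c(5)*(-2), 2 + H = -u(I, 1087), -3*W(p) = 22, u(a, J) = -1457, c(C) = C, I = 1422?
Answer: 1455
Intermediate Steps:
W(p) = -22/3 (W(p) = -⅓*22 = -22/3)
H = 1455 (H = -2 - 1*(-1457) = -2 + 1457 = 1455)
w = 100 (w = -10*5*(-2) = -50*(-2) = 100)
D(g, o) = 0
H - D(W(5), w) = 1455 - 1*0 = 1455 + 0 = 1455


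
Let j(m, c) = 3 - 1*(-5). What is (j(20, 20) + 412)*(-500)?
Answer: -210000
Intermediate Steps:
j(m, c) = 8 (j(m, c) = 3 + 5 = 8)
(j(20, 20) + 412)*(-500) = (8 + 412)*(-500) = 420*(-500) = -210000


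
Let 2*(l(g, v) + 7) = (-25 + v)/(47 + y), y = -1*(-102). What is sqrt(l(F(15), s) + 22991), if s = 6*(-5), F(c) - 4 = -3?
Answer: sqrt(2041054746)/298 ≈ 151.60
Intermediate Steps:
F(c) = 1 (F(c) = 4 - 3 = 1)
y = 102
s = -30
l(g, v) = -2111/298 + v/298 (l(g, v) = -7 + ((-25 + v)/(47 + 102))/2 = -7 + ((-25 + v)/149)/2 = -7 + ((-25 + v)*(1/149))/2 = -7 + (-25/149 + v/149)/2 = -7 + (-25/298 + v/298) = -2111/298 + v/298)
sqrt(l(F(15), s) + 22991) = sqrt((-2111/298 + (1/298)*(-30)) + 22991) = sqrt((-2111/298 - 15/149) + 22991) = sqrt(-2141/298 + 22991) = sqrt(6849177/298) = sqrt(2041054746)/298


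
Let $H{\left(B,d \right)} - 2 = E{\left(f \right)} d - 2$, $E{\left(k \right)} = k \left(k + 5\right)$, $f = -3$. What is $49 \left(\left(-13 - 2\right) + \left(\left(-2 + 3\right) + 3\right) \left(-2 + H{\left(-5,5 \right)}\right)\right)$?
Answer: $-7007$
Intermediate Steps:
$E{\left(k \right)} = k \left(5 + k\right)$
$H{\left(B,d \right)} = - 6 d$ ($H{\left(B,d \right)} = 2 + \left(- 3 \left(5 - 3\right) d - 2\right) = 2 + \left(\left(-3\right) 2 d - 2\right) = 2 - \left(2 + 6 d\right) = - 6 d$)
$49 \left(\left(-13 - 2\right) + \left(\left(-2 + 3\right) + 3\right) \left(-2 + H{\left(-5,5 \right)}\right)\right) = 49 \left(\left(-13 - 2\right) + \left(\left(-2 + 3\right) + 3\right) \left(-2 - 30\right)\right) = 49 \left(\left(-13 - 2\right) + \left(1 + 3\right) \left(-2 - 30\right)\right) = 49 \left(-15 + 4 \left(-32\right)\right) = 49 \left(-15 - 128\right) = 49 \left(-143\right) = -7007$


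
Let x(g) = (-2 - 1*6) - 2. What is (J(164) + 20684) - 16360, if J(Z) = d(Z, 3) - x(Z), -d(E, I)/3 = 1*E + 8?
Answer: 3818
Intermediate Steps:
d(E, I) = -24 - 3*E (d(E, I) = -3*(1*E + 8) = -3*(E + 8) = -3*(8 + E) = -24 - 3*E)
x(g) = -10 (x(g) = (-2 - 6) - 2 = -8 - 2 = -10)
J(Z) = -14 - 3*Z (J(Z) = (-24 - 3*Z) - 1*(-10) = (-24 - 3*Z) + 10 = -14 - 3*Z)
(J(164) + 20684) - 16360 = ((-14 - 3*164) + 20684) - 16360 = ((-14 - 492) + 20684) - 16360 = (-506 + 20684) - 16360 = 20178 - 16360 = 3818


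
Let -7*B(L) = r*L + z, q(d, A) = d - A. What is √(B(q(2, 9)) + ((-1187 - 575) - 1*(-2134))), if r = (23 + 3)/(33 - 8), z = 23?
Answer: √452949/35 ≈ 19.229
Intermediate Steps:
r = 26/25 ≈ 1.0400
B(L) = -23/7 - 26*L/175 (B(L) = -(26*L/25 + 23)/7 = -(23 + 26*L/25)/7 = -23/7 - 26*L/175)
√(B(q(2, 9)) + ((-1187 - 575) - 1*(-2134))) = √((-23/7 - 26*(2 - 1*9)/175) + ((-1187 - 575) - 1*(-2134))) = √((-23/7 - 26*(2 - 9)/175) + (-1762 + 2134)) = √((-23/7 - 26/175*(-7)) + 372) = √((-23/7 + 26/25) + 372) = √(-393/175 + 372) = √(64707/175) = √452949/35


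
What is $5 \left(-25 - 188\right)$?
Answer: $-1065$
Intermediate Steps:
$5 \left(-25 - 188\right) = 5 \left(-213\right) = -1065$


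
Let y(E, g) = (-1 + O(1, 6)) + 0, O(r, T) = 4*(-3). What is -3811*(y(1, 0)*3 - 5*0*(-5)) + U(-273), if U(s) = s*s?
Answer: 223158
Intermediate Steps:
O(r, T) = -12
y(E, g) = -13 (y(E, g) = (-1 - 12) + 0 = -13 + 0 = -13)
U(s) = s²
-3811*(y(1, 0)*3 - 5*0*(-5)) + U(-273) = -3811*(-13*3 - 5*0*(-5)) + (-273)² = -3811*(-39 + 0*(-5)) + 74529 = -3811*(-39 + 0) + 74529 = -3811*(-39) + 74529 = 148629 + 74529 = 223158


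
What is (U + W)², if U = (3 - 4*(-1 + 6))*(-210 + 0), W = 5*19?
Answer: 13432225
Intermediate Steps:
W = 95
U = 3570 (U = (3 - 4*5)*(-210) = (3 - 20)*(-210) = -17*(-210) = 3570)
(U + W)² = (3570 + 95)² = 3665² = 13432225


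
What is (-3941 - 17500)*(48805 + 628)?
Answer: -1059892953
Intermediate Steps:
(-3941 - 17500)*(48805 + 628) = -21441*49433 = -1059892953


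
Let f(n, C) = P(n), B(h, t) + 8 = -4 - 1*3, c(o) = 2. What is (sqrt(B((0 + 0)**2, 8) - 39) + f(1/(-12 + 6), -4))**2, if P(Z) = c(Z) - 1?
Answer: -53 + 6*I*sqrt(6) ≈ -53.0 + 14.697*I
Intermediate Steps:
P(Z) = 1 (P(Z) = 2 - 1 = 1)
B(h, t) = -15 (B(h, t) = -8 + (-4 - 1*3) = -8 + (-4 - 3) = -8 - 7 = -15)
f(n, C) = 1
(sqrt(B((0 + 0)**2, 8) - 39) + f(1/(-12 + 6), -4))**2 = (sqrt(-15 - 39) + 1)**2 = (sqrt(-54) + 1)**2 = (3*I*sqrt(6) + 1)**2 = (1 + 3*I*sqrt(6))**2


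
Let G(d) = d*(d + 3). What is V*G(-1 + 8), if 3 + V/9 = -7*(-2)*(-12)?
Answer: -107730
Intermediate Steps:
G(d) = d*(3 + d)
V = -1539 (V = -27 + 9*(-7*(-2)*(-12)) = -27 + 9*(14*(-12)) = -27 + 9*(-168) = -27 - 1512 = -1539)
V*G(-1 + 8) = -1539*(-1 + 8)*(3 + (-1 + 8)) = -10773*(3 + 7) = -10773*10 = -1539*70 = -107730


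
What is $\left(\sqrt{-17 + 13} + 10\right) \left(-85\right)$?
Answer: $-850 - 170 i \approx -850.0 - 170.0 i$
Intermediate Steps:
$\left(\sqrt{-17 + 13} + 10\right) \left(-85\right) = \left(\sqrt{-4} + 10\right) \left(-85\right) = \left(2 i + 10\right) \left(-85\right) = \left(10 + 2 i\right) \left(-85\right) = -850 - 170 i$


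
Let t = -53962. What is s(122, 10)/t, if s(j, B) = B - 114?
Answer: 52/26981 ≈ 0.0019273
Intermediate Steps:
s(j, B) = -114 + B
s(122, 10)/t = (-114 + 10)/(-53962) = -104*(-1/53962) = 52/26981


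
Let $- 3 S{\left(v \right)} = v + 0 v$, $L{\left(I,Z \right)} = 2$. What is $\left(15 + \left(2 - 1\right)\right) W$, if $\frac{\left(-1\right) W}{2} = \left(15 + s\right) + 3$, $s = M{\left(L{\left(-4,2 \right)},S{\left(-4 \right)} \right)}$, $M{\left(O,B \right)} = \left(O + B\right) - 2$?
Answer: $- \frac{1856}{3} \approx -618.67$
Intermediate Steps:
$S{\left(v \right)} = - \frac{v}{3}$ ($S{\left(v \right)} = - \frac{v + 0 v}{3} = - \frac{v + 0}{3} = - \frac{v}{3}$)
$M{\left(O,B \right)} = -2 + B + O$ ($M{\left(O,B \right)} = \left(B + O\right) - 2 = -2 + B + O$)
$s = \frac{4}{3}$ ($s = -2 - - \frac{4}{3} + 2 = -2 + \frac{4}{3} + 2 = \frac{4}{3} \approx 1.3333$)
$W = - \frac{116}{3}$ ($W = - 2 \left(\left(15 + \frac{4}{3}\right) + 3\right) = - 2 \left(\frac{49}{3} + 3\right) = \left(-2\right) \frac{58}{3} = - \frac{116}{3} \approx -38.667$)
$\left(15 + \left(2 - 1\right)\right) W = \left(15 + \left(2 - 1\right)\right) \left(- \frac{116}{3}\right) = \left(15 + 1\right) \left(- \frac{116}{3}\right) = 16 \left(- \frac{116}{3}\right) = - \frac{1856}{3}$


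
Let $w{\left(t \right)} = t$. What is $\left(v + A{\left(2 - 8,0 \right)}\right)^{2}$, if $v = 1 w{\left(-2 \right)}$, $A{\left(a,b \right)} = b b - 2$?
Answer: $16$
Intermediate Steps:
$A{\left(a,b \right)} = -2 + b^{2}$ ($A{\left(a,b \right)} = b^{2} - 2 = -2 + b^{2}$)
$v = -2$ ($v = 1 \left(-2\right) = -2$)
$\left(v + A{\left(2 - 8,0 \right)}\right)^{2} = \left(-2 - \left(2 - 0^{2}\right)\right)^{2} = \left(-2 + \left(-2 + 0\right)\right)^{2} = \left(-2 - 2\right)^{2} = \left(-4\right)^{2} = 16$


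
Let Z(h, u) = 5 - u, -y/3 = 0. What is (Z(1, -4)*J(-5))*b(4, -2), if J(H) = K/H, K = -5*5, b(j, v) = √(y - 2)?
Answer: 45*I*√2 ≈ 63.64*I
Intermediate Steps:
y = 0 (y = -3*0 = 0)
b(j, v) = I*√2 (b(j, v) = √(0 - 2) = √(-2) = I*√2)
K = -25
J(H) = -25/H
(Z(1, -4)*J(-5))*b(4, -2) = ((5 - 1*(-4))*(-25/(-5)))*(I*√2) = ((5 + 4)*(-25*(-⅕)))*(I*√2) = (9*5)*(I*√2) = 45*(I*√2) = 45*I*√2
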